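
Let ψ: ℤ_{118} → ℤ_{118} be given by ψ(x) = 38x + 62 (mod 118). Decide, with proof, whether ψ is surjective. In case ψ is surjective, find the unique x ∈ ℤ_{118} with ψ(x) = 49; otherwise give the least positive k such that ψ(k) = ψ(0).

Recall that ψ is surjective if every y in the codomain equals ψ(x) for some x in the domain.
Since gcd(38, 118) = 2, we have 38x ≡ 0 (mod 2) for all x, so ψ(x) ≡ 0 (mod 2).
But 1 ≢ 0 (mod 2), so 1 ∈ ℤ_{118} has no preimage. Thus ψ is not surjective.
Since ψ is not surjective, we find the least positive k with ψ(k) = ψ(0): this means 38k ≡ 0 (mod 118), i.e. 118 ∣ 38k. Since gcd(38, 118) = 2, dividing through by 2 this holds exactly when 59 ∣ 19k, and as gcd(19, 59) = 1, exactly when 59 ∣ k.
The smallest positive such k is 59.

59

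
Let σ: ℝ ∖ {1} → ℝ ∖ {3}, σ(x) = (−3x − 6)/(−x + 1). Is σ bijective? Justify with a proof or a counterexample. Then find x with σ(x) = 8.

Suppose σ(a) = σ(b). Cross-multiplying: (−3a − 6)(−b + 1) = (−3b − 6)(−a + 1).
Expanding both sides and cancelling the symmetric terms leaves −9·(a − b) = 0. Since −9 ≠ 0, a = b. Thus σ is injective.
For any y ≠ 3, solving y(−x + 1) = −3x − 6 for x gives a well-defined x ≠ 1. So σ is surjective.
Therefore σ is bijective.
Solving σ(x) = 8: cross-multiplying gives −3x − 6 = 8(−x + 1), which rearranges to 5x = 14, so x = 14/5.

14/5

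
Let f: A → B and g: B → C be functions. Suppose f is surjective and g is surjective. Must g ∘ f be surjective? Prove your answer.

Let c ∈ C. Since g is surjective, there is b ∈ B with g(b) = c. Since f is surjective, there is a ∈ A with f(a) = b.
Then (g ∘ f)(a) = g(b) = c. Thus g ∘ f is surjective.

surjective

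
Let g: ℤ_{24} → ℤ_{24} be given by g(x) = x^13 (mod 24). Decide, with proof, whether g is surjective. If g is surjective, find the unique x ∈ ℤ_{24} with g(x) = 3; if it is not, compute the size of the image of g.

g(0) = 0^13 = 0.
g(6): Repeated squaring mod 24: 6^1 ≡ 6, 6^2 ≡ 6² = 36 ≡ 12, 6^4 ≡ 12² = 144 ≡ 0, 6^8 ≡ 0² = 0. Since 13 = 8 + 4 + 1, 6^13 ≡ 0·0·6: 0·0 = 0, then 0·6 = 0. So 6^13 ≡ 0 (mod 24).
So g(0) = g(6) = 0 while 0 ≠ 6, hence g is not injective.
A non-injective map from the 24-element set ℤ_{24} to itself takes at most 23 distinct values, so it cannot be surjective. Thus g is not surjective.
Since g is not surjective, we determine |image(g)|. Computing x^13 mod 24 for each x (by repeated squaring, reducing mod 24 at every step), the values g(0), g(1), …, g(23) are: 0, 1, 8, 3, 16, 5, 0, 7, 8, 9, 16, 11, 0, 13, 8, 15, 16, 17, 0, 19, 8, 21, 16, 23.
The distinct values are {0, 1, 3, 5, 7, 8, 9, 11, 13, 15, 16, 17, 19, 21, 23}; there are 15 of them.

15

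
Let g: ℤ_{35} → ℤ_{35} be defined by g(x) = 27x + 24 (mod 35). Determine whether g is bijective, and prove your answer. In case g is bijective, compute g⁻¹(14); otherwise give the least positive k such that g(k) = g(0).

By definition, injectivity means: for all u, v in the domain, g(u) = g(v) implies u = v.
Suppose g(u) = g(v) in ℤ_{35}. Then 27u + 24 ≡ 27v + 24 (mod 35), so 27(u − v) ≡ 0 (mod 35).
Since gcd(27, 35) = 1, 27 is invertible modulo 35, thus u − v ≡ 0 (mod 35), i.e. u = v.
We now compute 27⁻¹ mod 35 explicitly. Euclid's algorithm: 35 = 1·27 + 8, 27 = 3·8 + 3, 8 = 2·3 + 2, 3 = 1·2 + 1; back-substituting gives 1 = 13·27 − 10·35, so 27⁻¹ ≡ 13 (mod 35).
Then y ↦ 13(y − 24) is a two-sided inverse to g, so every y ∈ ℤ_{35} has a preimage.
Hence g is bijective.
Since g is bijective, we compute g⁻¹(14): solve 27x + 24 ≡ 14 (mod 35), i.e. 27x ≡ 25 (mod 35).
Multiplying by 27⁻¹ = 13 gives x ≡ 13·25 = 325 = 9·35 + 10 ≡ 10 (mod 35).
Check: g(10) = 27·10 + 24 = 294 = 8·35 + 14 ≡ 14 (mod 35).

10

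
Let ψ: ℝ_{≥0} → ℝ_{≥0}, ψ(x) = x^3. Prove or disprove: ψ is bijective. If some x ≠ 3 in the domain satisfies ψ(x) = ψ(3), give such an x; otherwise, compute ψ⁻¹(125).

On ℝ_{≥0}, x ↦ x^3 is strictly increasing (injective) and for any y ∈ ℝ_{≥0} the 3rd root y^{1/3} lies in ℝ_{≥0} (surjective). So ψ is bijective.
Since x ↦ x^3 is strictly increasing on ℝ_{≥0}, it is injective there, so no x ≠ 3 in the domain has ψ(x) = ψ(3). We therefore compute ψ⁻¹(125) = 125^{1/3} = 5 (indeed 5^3 = 125).

5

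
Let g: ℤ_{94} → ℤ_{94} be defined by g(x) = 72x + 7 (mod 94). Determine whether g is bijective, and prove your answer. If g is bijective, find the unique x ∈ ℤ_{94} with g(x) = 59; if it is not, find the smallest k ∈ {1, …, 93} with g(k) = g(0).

47

We have gcd(72, 94) = 2 > 1. Taking a = 0 and b = 47: g(0) = 7 and g(47) = 72·47 + 7 = 3391 ≡ 7 (mod 94).
So g(0) = g(47) while 0 ≠ 47, hence g is not injective, hence not bijective.
Since g is not bijective, we find the least positive k with g(k) = g(0): this means 72k ≡ 0 (mod 94), i.e. 94 ∣ 72k. Since gcd(72, 94) = 2, dividing through by 2 this holds exactly when 47 ∣ 36k, and as gcd(36, 47) = 1, exactly when 47 ∣ k.
The smallest positive such k is 47.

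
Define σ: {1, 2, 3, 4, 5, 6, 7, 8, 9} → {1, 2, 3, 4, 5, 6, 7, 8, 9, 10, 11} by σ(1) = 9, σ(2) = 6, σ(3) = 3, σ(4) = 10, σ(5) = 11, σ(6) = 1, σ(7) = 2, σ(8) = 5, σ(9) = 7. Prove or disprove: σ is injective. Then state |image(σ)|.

The values σ(1), …, σ(9) are 9, 6, 3, 10, 11, 1, 2, 5, 7 — all distinct.
So σ(u) = σ(v) only when u = v, and σ is injective.
The image of σ is {1, 2, 3, 5, 6, 7, 9, 10, 11}, which has 9 elements.

9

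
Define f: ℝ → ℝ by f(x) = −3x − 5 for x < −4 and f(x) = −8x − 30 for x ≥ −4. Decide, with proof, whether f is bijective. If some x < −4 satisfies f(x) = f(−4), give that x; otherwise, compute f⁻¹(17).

Both pieces are strictly decreasing (slopes −3 and −8), so each is injective on its own interval.
The left piece maps (−∞, −4) onto (7, ∞); the right piece maps [−4, ∞) onto (−∞, 2].
The images leave a gap (7 has no preimage), so f is not surjective, hence not bijective.
Because the two images are disjoint, no x < −4 has f(x) = f(−4), so we compute f⁻¹(17): 17 lies in (7, ∞), so solve −3x − 5 = 17: x = (17 + 5)/(−3) = −22/3.

-22/3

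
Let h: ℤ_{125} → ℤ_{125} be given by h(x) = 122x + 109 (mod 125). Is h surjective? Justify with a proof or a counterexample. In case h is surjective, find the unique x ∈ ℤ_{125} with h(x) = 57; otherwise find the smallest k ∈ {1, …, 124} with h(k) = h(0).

Recall: h is surjective if every y in the codomain equals h(x) for some x in the domain.
Since gcd(122, 125) = 1, 122 is invertible modulo 125. Euclid's algorithm: 125 = 1·122 + 3, 122 = 40·3 + 2, 3 = 1·2 + 1; back-substituting gives 1 = 83·122 − 81·125, so 122⁻¹ ≡ 83 (mod 125).
Then y ↦ 83(y − 109) is a two-sided inverse to h, so every y ∈ ℤ_{125} has a preimage.
Thus h is surjective.
Since h is surjective, we compute h⁻¹(57): solve 122x + 109 ≡ 57 (mod 125), i.e. 122x ≡ 73 (mod 125).
Multiplying by 122⁻¹ = 83 gives x ≡ 83·73 = 6059 = 48·125 + 59 ≡ 59 (mod 125).
Check: h(59) = 122·59 + 109 = 7307 = 58·125 + 57 ≡ 57 (mod 125).

59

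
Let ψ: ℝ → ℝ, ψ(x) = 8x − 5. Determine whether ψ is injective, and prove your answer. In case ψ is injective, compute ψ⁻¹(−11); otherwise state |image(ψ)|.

Suppose ψ(x_1) = ψ(x_2). Then 8x_1 − 5 = 8x_2 − 5, so 8x_1 = 8x_2, therefore x_1 = x_2.
Thus ψ is injective.
Since ψ is injective, we compute ψ⁻¹(−11) = (−11 + 5)/8 = −3/4.

-3/4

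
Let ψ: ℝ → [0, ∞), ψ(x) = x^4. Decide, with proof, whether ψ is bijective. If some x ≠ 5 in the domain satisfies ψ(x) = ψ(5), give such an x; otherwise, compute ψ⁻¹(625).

ψ(5) = 625 = (−5)^4 = ψ(−5) (since 4 is even), with 5 ≠ −5. So ψ is not injective, hence not bijective.
For the follow-up, such an x exists: taking x = −5 ∈ ℝ gives ψ(−5) = 625 = ψ(5) with −5 ≠ 5.

-5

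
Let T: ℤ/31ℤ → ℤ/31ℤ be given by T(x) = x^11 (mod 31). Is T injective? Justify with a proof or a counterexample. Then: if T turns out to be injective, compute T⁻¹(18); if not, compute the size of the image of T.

Since 31 is prime, the nonzero elements of ℤ/31ℤ form a cyclic group of order 30.
As gcd(11, 30) = 1, raising to the 11th power is a bijection on this group: if u^11 ≡ v^11 then (uv^{−1})^11 = 1, and the only element of order dividing gcd(11, 30) = 1 is 1, so u = v.
With T(0) = 0 this makes T injective on all of ℤ/31ℤ, hence bijective (finite equal-size domain and codomain). In particular T is injective.
Since T is injective, we find the preimage of 18. The inverse of x ↦ x^11 on (ℤ/31ℤ)^× is x ↦ x^11, because 11·11 = 121 = 4·30 + 1 ≡ 1 (mod 30) and x^{30} = 1 for x ≠ 0 (Fermat). So T⁻¹(18) = 18^11 mod 31.
Repeated squaring mod 31: 18^1 ≡ 18, 18^2 ≡ 18² = 324 ≡ 14, 18^4 ≡ 14² = 196 ≡ 10, 18^8 ≡ 10² = 100 ≡ 7. Since 11 = 8 + 2 + 1, 18^11 ≡ 7·14·18: 7·14 = 98 ≡ 5, then 5·18 = 90 ≡ 28. So 18^11 ≡ 28 (mod 31).
Hence T⁻¹(18) = 28.

28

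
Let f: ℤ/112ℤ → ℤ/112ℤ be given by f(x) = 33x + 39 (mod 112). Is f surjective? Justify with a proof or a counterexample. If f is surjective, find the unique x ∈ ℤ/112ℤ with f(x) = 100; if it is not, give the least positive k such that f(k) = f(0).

Since gcd(33, 112) = 1, 33 is invertible modulo 112. Euclid's algorithm: 112 = 3·33 + 13, 33 = 2·13 + 7, 13 = 1·7 + 6, 7 = 1·6 + 1; back-substituting gives 1 = 17·33 − 5·112, so 33⁻¹ ≡ 17 (mod 112).
For any y ∈ ℤ/112ℤ, x = 17(y − 39) mod 112 satisfies f(x) = 33·17(y − 39) + 39 ≡ y (since 33·17 ≡ 1 mod 112). So every y has a preimage.
Thus f is surjective.
Since f is surjective, we find f⁻¹(100): we need 33x ≡ 100 − 39 ≡ 61 (mod 112). Using 33⁻¹ = 17: x ≡ 17·61 = 1037 = 9·112 + 29, so x = 29.
Check: f(29) = 33·29 + 39 = 996 = 8·112 + 100 ≡ 100 (mod 112).

29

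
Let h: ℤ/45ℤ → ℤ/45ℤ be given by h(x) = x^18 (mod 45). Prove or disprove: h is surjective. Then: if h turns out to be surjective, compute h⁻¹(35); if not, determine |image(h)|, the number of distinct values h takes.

h(1) = 1^18 = 1.
h(4): Repeated squaring mod 45: 4^1 ≡ 4, 4^2 ≡ 4² = 16, 4^4 ≡ 16² = 256 ≡ 31, 4^8 ≡ 31² = 961 ≡ 16, 4^16 ≡ 16² = 256 ≡ 31. Since 18 = 16 + 2, 4^18 ≡ 31·16: 31·16 = 496 ≡ 1. So 4^18 ≡ 1 (mod 45).
So h(1) = h(4) = 1 while 1 ≠ 4, therefore h is not injective.
A non-injective map from the 45-element set ℤ/45ℤ to itself takes at most 44 distinct values, so it cannot be surjective. Thus h is not surjective.
Since h is not surjective, we determine |image(h)|. Computing x^18 mod 45 for each x (by repeated squaring, reducing mod 45 at every step), the values h(0), h(1), …, h(44) are: 0, 1, 19, 9, 1, 10, 36, 19, 19, 36, 10, 1, 9, 19, 1, 0, 1, 19, 9, 1, 10, 36, 19, 19, 36, 10, 1, 9, 19, 1, 0, 1, 19, 9, 1, 10, 36, 19, 19, 36, 10, 1, 9, 19, 1.
The distinct values are {0, 1, 9, 10, 19, 36}; there are 6 of them.

6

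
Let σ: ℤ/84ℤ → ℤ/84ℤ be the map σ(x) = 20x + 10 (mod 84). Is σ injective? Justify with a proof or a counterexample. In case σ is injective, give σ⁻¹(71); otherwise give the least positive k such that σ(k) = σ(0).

We have gcd(20, 84) = 4 > 1. Taking a = 0 and b = 21: σ(0) = 10 and σ(21) = 20·21 + 10 = 430 ≡ 10 (mod 84).
So σ(0) = σ(21) while 0 ≠ 21, so σ is not injective.
Since σ is not injective, we find the least positive k with σ(k) = σ(0): this means 20k ≡ 0 (mod 84), i.e. 84 ∣ 20k. Since gcd(20, 84) = 4, dividing through by 4 this holds exactly when 21 ∣ 5k, and as gcd(5, 21) = 1, exactly when 21 ∣ k.
The smallest positive such k is 21.

21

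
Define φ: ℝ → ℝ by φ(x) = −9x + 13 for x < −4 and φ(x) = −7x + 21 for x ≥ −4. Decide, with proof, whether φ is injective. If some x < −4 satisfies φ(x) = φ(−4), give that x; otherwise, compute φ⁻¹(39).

Both pieces are strictly decreasing (slopes −9 and −7), so each is injective on its own interval.
The left piece maps (−∞, −4) onto (49, ∞); the right piece maps [−4, ∞) onto (−∞, 49].
These images are disjoint, so no value is attained by both pieces. So φ is injective.
Because the two images are disjoint, no x < −4 has φ(x) = φ(−4), so we compute φ⁻¹(39): 39 lies in (−∞, 49], so solve −7x + 21 = 39: x = (39 − 21)/(−7) = −18/7.

-18/7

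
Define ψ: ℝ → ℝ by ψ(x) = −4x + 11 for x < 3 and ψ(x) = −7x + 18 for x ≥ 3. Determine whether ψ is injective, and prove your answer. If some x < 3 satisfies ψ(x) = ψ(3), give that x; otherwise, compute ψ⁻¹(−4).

22/7

Both pieces are strictly decreasing (slopes −4 and −7), so each is injective on its own interval.
The left piece maps (−∞, 3) onto (−1, ∞); the right piece maps [3, ∞) onto (−∞, −3].
These images are disjoint, so no value is attained by both pieces. So ψ is injective.
Because the two images are disjoint, no x < 3 has ψ(x) = ψ(3), so we compute ψ⁻¹(−4): −4 lies in (−∞, −3], so solve −7x + 18 = −4: x = (−4 − 18)/(−7) = 22/7.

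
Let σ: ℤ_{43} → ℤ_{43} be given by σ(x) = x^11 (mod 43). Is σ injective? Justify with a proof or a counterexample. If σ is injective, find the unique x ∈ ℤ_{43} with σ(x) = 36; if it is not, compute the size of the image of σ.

Since 43 is prime, the nonzero elements of ℤ_{43} form a cyclic group of order 42.
As gcd(11, 42) = 1, raising to the 11th power is a bijection on this group: if a^11 ≡ b^11 then (ab^{−1})^11 = 1, and the only element of order dividing gcd(11, 42) = 1 is 1, so a = b.
With σ(0) = 0 this makes σ injective on all of ℤ_{43}, hence bijective (finite equal-size domain and codomain). In particular σ is injective.
Since σ is injective, we find the preimage of 36. The inverse of x ↦ x^11 on (ℤ_{43})^× is x ↦ x^23, because 11·23 = 253 = 6·42 + 1 ≡ 1 (mod 42) and x^{42} = 1 for x ≠ 0 (Fermat). So σ⁻¹(36) = 36^23 mod 43.
Repeated squaring mod 43: 36^1 ≡ 36, 36^2 ≡ 36² = 1296 ≡ 6, 36^4 ≡ 6² = 36, 36^8 ≡ 36² = 1296 ≡ 6, 36^16 ≡ 6² = 36. Since 23 = 16 + 4 + 2 + 1, 36^23 ≡ 36·36·6·36: 36·36 = 1296 ≡ 6, then 6·6 = 36, then 36·36 = 1296 ≡ 6. So 36^23 ≡ 6 (mod 43).
Hence σ⁻¹(36) = 6.

6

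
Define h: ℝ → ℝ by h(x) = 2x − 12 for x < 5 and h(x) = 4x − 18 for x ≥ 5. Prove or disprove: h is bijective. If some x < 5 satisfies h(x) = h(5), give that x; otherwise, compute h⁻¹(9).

27/4

Both pieces are strictly increasing (slopes 2 and 4), so each is injective on its own interval.
The left piece maps (−∞, 5) onto (−∞, −2); the right piece maps [5, ∞) onto [2, ∞).
The images leave a gap (−2 has no preimage), so h is not surjective, hence not bijective.
Because the two images are disjoint, no x < 5 has h(x) = h(5), so we compute h⁻¹(9): 9 lies in [2, ∞), so solve 4x − 18 = 9: x = (9 + 18)/4 = 27/4.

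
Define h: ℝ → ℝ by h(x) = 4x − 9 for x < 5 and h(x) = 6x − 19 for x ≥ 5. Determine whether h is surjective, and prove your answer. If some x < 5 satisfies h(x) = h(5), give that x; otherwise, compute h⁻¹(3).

3

Both pieces are strictly increasing (slopes 4 and 6), so each is injective on its own interval.
The left piece maps (−∞, 5) onto (−∞, 11); the right piece maps [5, ∞) onto [11, ∞).
These images together cover ℝ, so h is surjective.
Because the two images are disjoint, no x < 5 has h(x) = h(5), so we compute h⁻¹(3): 3 lies in (−∞, 11), so solve 4x − 9 = 3: x = (3 + 9)/4 = 3.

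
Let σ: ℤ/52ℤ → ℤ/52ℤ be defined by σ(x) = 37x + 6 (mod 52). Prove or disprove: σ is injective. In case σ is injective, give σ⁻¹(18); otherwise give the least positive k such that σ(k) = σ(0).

Recall: σ is injective if σ(u) = σ(v) implies u = v.
Suppose σ(u) = σ(v) in ℤ/52ℤ. Then 37u + 6 ≡ 37v + 6 (mod 52), thus 37(u − v) ≡ 0 (mod 52).
Since gcd(37, 52) = 1, 37 is invertible modulo 52, therefore u − v ≡ 0 (mod 52), i.e. u = v.
Hence σ is injective.
We now compute 37⁻¹ mod 52 explicitly. Euclid's algorithm: 52 = 1·37 + 15, 37 = 2·15 + 7, 15 = 2·7 + 1; back-substituting gives 1 = 45·37 − 32·52, so 37⁻¹ ≡ 45 (mod 52).
Since σ is injective, we compute σ⁻¹(18): solve 37x + 6 ≡ 18 (mod 52), i.e. 37x ≡ 12 (mod 52).
Multiplying by 37⁻¹ = 45 gives x ≡ 45·12 = 540 = 10·52 + 20 ≡ 20 (mod 52).
Check: σ(20) = 37·20 + 6 = 746 = 14·52 + 18 ≡ 18 (mod 52).

20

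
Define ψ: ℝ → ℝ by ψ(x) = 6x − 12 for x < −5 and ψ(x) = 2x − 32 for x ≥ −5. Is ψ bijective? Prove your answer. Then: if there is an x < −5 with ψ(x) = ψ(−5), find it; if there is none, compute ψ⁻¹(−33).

Both pieces are strictly increasing (slopes 6 and 2), so each is injective on its own interval.
The left piece maps (−∞, −5) onto (−∞, −42); the right piece maps [−5, ∞) onto [−42, ∞).
Since −42 = −42, the images partition ℝ: ψ is injective and surjective, hence bijective.
Because the two images are disjoint, no x < −5 has ψ(x) = ψ(−5), so we compute ψ⁻¹(−33): −33 lies in [−42, ∞), so solve 2x − 32 = −33: x = (−33 + 32)/2 = −1/2.

-1/2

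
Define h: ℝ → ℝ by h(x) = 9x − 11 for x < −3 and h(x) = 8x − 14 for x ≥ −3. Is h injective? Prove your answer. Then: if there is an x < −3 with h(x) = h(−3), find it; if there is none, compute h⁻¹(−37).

-23/8

Both pieces are strictly increasing (slopes 9 and 8), so each is injective on its own interval.
The left piece maps (−∞, −3) onto (−∞, −38); the right piece maps [−3, ∞) onto [−38, ∞).
These images are disjoint, so no value is attained by both pieces. Thus h is injective.
Because the two images are disjoint, no x < −3 has h(x) = h(−3), so we compute h⁻¹(−37): −37 lies in [−38, ∞), so solve 8x − 14 = −37: x = (−37 + 14)/8 = −23/8.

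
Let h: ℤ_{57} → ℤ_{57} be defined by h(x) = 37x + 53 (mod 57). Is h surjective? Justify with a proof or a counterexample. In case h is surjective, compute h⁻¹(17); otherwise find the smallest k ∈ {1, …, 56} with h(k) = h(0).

Recall: h is surjective if every y in the codomain equals h(x) for some x in the domain.
Since gcd(37, 57) = 1, 37 is invertible modulo 57. Euclid's algorithm: 57 = 1·37 + 20, 37 = 1·20 + 17, 20 = 1·17 + 3, 17 = 5·3 + 2, 3 = 1·2 + 1; back-substituting gives 1 = 37·37 − 24·57, so 37⁻¹ ≡ 37 (mod 57).
For any y ∈ ℤ_{57}, x = 37(y − 53) mod 57 satisfies h(x) = 37·37(y − 53) + 53 ≡ y (since 37·37 ≡ 1 mod 57). So every y has a preimage.
Therefore h is surjective.
Since h is surjective, we compute h⁻¹(17): solve 37x + 53 ≡ 17 (mod 57), i.e. 37x ≡ 21 (mod 57).
Multiplying by 37⁻¹ = 37 gives x ≡ 37·21 = 777 = 13·57 + 36 ≡ 36 (mod 57).
Check: h(36) = 37·36 + 53 = 1385 = 24·57 + 17 ≡ 17 (mod 57).

36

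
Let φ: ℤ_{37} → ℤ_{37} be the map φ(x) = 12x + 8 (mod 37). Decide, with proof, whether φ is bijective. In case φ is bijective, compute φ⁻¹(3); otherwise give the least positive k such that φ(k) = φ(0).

If φ(u) = φ(v), then 12u ≡ 12v (mod 37). Because gcd(12, 37) = 1, we may cancel 12 to get u ≡ v (mod 37).
We now compute 12⁻¹ mod 37 explicitly. Euclid's algorithm: 37 = 3·12 + 1; back-substituting gives 1 = 34·12 − 11·37, so 12⁻¹ ≡ 34 (mod 37).
For any y ∈ ℤ_{37}, x = 34(y − 8) mod 37 satisfies φ(x) = 12·34(y − 8) + 8 ≡ y (since 12·34 ≡ 1 mod 37). So every y has a preimage.
So φ is bijective.
Since φ is bijective, we find φ⁻¹(3): we need 12x ≡ 3 − 8 ≡ 32 (mod 37). Using 12⁻¹ = 34: x ≡ 34·32 = 1088 = 29·37 + 15, so x = 15.
Check: φ(15) = 12·15 + 8 = 188 = 5·37 + 3 ≡ 3 (mod 37).

15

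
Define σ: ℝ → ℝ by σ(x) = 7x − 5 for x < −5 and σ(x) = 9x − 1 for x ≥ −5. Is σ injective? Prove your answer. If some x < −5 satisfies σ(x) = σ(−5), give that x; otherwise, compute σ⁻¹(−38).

Both pieces are strictly increasing (slopes 7 and 9), so each is injective on its own interval.
The left piece maps (−∞, −5) onto (−∞, −40); the right piece maps [−5, ∞) onto [−46, ∞).
These images overlap. In particular σ(−5) = −46 (right piece), and solving 7x − 5 = −46 on the left piece gives x = −41/7 < −5.
So σ(−41/7) = σ(−5) with −41/7 ≠ −5, and σ is not injective. This x = −41/7 is the requested value below −5.

-41/7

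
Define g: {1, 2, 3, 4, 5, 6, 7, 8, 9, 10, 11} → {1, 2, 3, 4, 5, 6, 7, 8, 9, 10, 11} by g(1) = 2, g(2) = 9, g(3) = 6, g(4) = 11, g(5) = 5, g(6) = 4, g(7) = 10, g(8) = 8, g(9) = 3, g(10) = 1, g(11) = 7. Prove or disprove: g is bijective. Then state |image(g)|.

The values 2, 9, 6, 11, 5, 4, 10, 8, 3, 1, 7 are a permutation of {1, 2, 3, 4, 5, 6, 7, 8, 9, 10, 11}: each element appears exactly once.
So g is injective and surjective, hence bijective.
The image of g is {1, 2, 3, 4, 5, 6, 7, 8, 9, 10, 11}, which has 11 elements.

11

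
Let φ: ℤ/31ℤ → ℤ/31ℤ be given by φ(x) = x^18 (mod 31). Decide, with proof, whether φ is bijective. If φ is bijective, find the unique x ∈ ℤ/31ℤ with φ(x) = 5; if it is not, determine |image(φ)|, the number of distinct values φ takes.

6

φ(1) = 1^18 = 1.
φ(5): Repeated squaring mod 31: 5^1 ≡ 5, 5^2 ≡ 5² = 25, 5^4 ≡ 25² = 625 ≡ 5, 5^8 ≡ 5² = 25, 5^16 ≡ 25² = 625 ≡ 5. Since 18 = 16 + 2, 5^18 ≡ 5·25: 5·25 = 125 ≡ 1. So 5^18 ≡ 1 (mod 31).
So φ(1) = φ(5) = 1 while 1 ≠ 5, hence φ is not injective, hence not bijective.
Since φ is not bijective, we determine |image(φ)|. Computing x^18 mod 31 for each x (by repeated squaring, reducing mod 31 at every step), the values φ(0), φ(1), …, φ(30) are: 0, 1, 8, 4, 2, 1, 1, 2, 16, 16, 8, 2, 8, 4, 16, 4, 4, 16, 4, 8, 2, 8, 16, 16, 2, 1, 1, 2, 4, 8, 1.
The distinct values are {0, 1, 2, 4, 8, 16}; there are 6 of them.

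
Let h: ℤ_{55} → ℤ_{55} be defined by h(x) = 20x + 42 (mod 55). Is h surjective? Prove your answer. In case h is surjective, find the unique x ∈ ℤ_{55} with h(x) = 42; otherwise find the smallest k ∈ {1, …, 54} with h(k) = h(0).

Recall that surjectivity means every element of the codomain has a preimage under h.
Since gcd(20, 55) = 5, we have 20x ≡ 0 (mod 5) for all x, so h(x) ≡ 2 (mod 5).
But 0 ≢ 2 (mod 5), so 0 ∈ ℤ_{55} has no preimage. Therefore h is not surjective.
Since h is not surjective, we find the least positive k with h(k) = h(0): this means 20k ≡ 0 (mod 55), i.e. 55 ∣ 20k. Since gcd(20, 55) = 5, dividing through by 5 this holds exactly when 11 ∣ 4k, and as gcd(4, 11) = 1, exactly when 11 ∣ k.
The smallest positive such k is 11.

11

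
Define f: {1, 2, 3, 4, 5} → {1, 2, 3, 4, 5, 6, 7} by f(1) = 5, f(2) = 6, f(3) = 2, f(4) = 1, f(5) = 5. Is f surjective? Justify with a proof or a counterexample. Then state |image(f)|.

4

No element maps to 3, so f is not surjective.
The image of f is {1, 2, 5, 6}, which has 4 elements.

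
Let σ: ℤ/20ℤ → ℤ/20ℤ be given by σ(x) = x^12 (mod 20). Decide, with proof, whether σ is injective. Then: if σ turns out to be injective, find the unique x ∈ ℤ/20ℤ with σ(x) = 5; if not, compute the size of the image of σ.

σ(1) = 1^12 = 1.
σ(3): Repeated squaring mod 20: 3^1 ≡ 3, 3^2 ≡ 3² = 9, 3^4 ≡ 9² = 81 ≡ 1, 3^8 ≡ 1² = 1. Since 12 = 8 + 4, 3^12 ≡ 1·1: 1·1 = 1. So 3^12 ≡ 1 (mod 20).
So σ(1) = σ(3) = 1 while 1 ≠ 3, so σ is not injective.
Since σ is not injective, we determine |image(σ)|. Computing x^12 mod 20 for each x (by repeated squaring, reducing mod 20 at every step), the values σ(0), σ(1), …, σ(19) are: 0, 1, 16, 1, 16, 5, 16, 1, 16, 1, 0, 1, 16, 1, 16, 5, 16, 1, 16, 1.
The distinct values are {0, 1, 5, 16}; there are 4 of them.

4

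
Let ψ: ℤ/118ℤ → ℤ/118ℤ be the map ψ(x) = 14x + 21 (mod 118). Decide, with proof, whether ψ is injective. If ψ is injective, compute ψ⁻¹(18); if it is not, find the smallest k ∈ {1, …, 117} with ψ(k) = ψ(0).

We have gcd(14, 118) = 2 > 1. Taking x_1 = 0 and x_2 = 59: ψ(0) = 21 and ψ(59) = 14·59 + 21 = 847 ≡ 21 (mod 118).
So ψ(0) = ψ(59) while 0 ≠ 59, so ψ is not injective.
Since ψ is not injective, we find the least positive k with ψ(k) = ψ(0): this means 14k ≡ 0 (mod 118), i.e. 118 ∣ 14k. Since gcd(14, 118) = 2, dividing through by 2 this holds exactly when 59 ∣ 7k, and as gcd(7, 59) = 1, exactly when 59 ∣ k.
The smallest positive such k is 59.

59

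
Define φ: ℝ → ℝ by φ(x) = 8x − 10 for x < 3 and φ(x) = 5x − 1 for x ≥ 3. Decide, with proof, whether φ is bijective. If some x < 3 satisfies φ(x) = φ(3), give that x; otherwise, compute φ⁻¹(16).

Both pieces are strictly increasing (slopes 8 and 5), so each is injective on its own interval.
The left piece maps (−∞, 3) onto (−∞, 14); the right piece maps [3, ∞) onto [14, ∞).
Since 14 = 14, the images partition ℝ: φ is injective and surjective, hence bijective.
Because the two images are disjoint, no x < 3 has φ(x) = φ(3), so we compute φ⁻¹(16): 16 lies in [14, ∞), so solve 5x − 1 = 16: x = (16 + 1)/5 = 17/5.

17/5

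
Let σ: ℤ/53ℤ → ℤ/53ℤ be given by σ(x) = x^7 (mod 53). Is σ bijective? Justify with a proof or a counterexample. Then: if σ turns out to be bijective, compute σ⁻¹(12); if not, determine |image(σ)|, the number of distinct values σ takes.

26

Since 53 is prime, the nonzero elements of ℤ/53ℤ form a cyclic group of order 52.
As gcd(7, 52) = 1, raising to the 7th power is a bijection on this group: if a^7 ≡ b^7 then (ab^{−1})^7 = 1, and the only element of order dividing gcd(7, 52) = 1 is 1, so a = b.
With σ(0) = 0 this makes σ injective on all of ℤ/53ℤ, hence bijective (finite equal-size domain and codomain). In particular σ is bijective.
Since σ is bijective, we find the preimage of 12. The inverse of x ↦ x^7 on (ℤ/53ℤ)^× is x ↦ x^15, because 7·15 = 105 = 2·52 + 1 ≡ 1 (mod 52) and x^{52} = 1 for x ≠ 0 (Fermat). So σ⁻¹(12) = 12^15 mod 53.
Repeated squaring mod 53: 12^1 ≡ 12, 12^2 ≡ 12² = 144 ≡ 38, 12^4 ≡ 38² = 1444 ≡ 13, 12^8 ≡ 13² = 169 ≡ 10. Since 15 = 8 + 4 + 2 + 1, 12^15 ≡ 10·13·38·12: 10·13 = 130 ≡ 24, then 24·38 = 912 ≡ 11, then 11·12 = 132 ≡ 26. So 12^15 ≡ 26 (mod 53).
Hence σ⁻¹(12) = 26.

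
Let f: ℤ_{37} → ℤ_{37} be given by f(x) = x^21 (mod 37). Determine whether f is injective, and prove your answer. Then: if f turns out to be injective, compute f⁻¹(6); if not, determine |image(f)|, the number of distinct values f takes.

f(3): Repeated squaring mod 37: 3^1 ≡ 3, 3^2 ≡ 3² = 9, 3^4 ≡ 9² = 81 ≡ 7, 3^8 ≡ 7² = 49 ≡ 12, 3^16 ≡ 12² = 144 ≡ 33. Since 21 = 16 + 4 + 1, 3^21 ≡ 33·7·3: 33·7 = 231 ≡ 9, then 9·3 = 27. So 3^21 ≡ 27 (mod 37).
f(4): Repeated squaring mod 37: 4^1 ≡ 4, 4^2 ≡ 4² = 16, 4^4 ≡ 16² = 256 ≡ 34, 4^8 ≡ 34² = 1156 ≡ 9, 4^16 ≡ 9² = 81 ≡ 7. Since 21 = 16 + 4 + 1, 4^21 ≡ 7·34·4: 7·34 = 238 ≡ 16, then 16·4 = 64 ≡ 27. So 4^21 ≡ 27 (mod 37).
So f(3) = f(4) = 27 while 3 ≠ 4, therefore f is not injective.
Since f is not injective, we determine |image(f)|. Computing x^21 mod 37 for each x (by repeated squaring, reducing mod 37 at every step), the values f(0), f(1), …, f(36) are: 0, 1, 29, 27, 27, 23, 6, 10, 6, 26, 1, 36, 26, 23, 31, 29, 26, 8, 14, 23, 29, 11, 8, 6, 14, 11, 1, 36, 11, 31, 27, 31, 14, 10, 10, 8, 36.
The distinct values are {0, 1, 6, 8, 10, 11, 14, 23, 26, 27, 29, 31, 36}; there are 13 of them.

13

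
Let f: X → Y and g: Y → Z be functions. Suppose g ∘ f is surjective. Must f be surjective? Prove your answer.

not surjective

No. Take X = {1, 2, 3}, Y = {1, 2, 3, 4, 5}, Z = {1}, f(a) = 1 for every a ∈ X, and g(b) = 1 for every b ∈ Y.
Then g ∘ f is surjective onto {1}, but 5 ∈ Y has no preimage under f, so f is not surjective.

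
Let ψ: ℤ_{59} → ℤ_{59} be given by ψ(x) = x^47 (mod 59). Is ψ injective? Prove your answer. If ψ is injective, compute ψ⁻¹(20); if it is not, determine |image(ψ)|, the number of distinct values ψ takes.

12

Since 59 is prime, the nonzero elements of ℤ_{59} form a cyclic group of order 58.
As gcd(47, 58) = 1, raising to the 47th power is a bijection on this group: if u^47 ≡ v^47 then (uv^{−1})^47 = 1, and the only element of order dividing gcd(47, 58) = 1 is 1, so u = v.
With ψ(0) = 0 this makes ψ injective on all of ℤ_{59}, hence bijective (finite equal-size domain and codomain). In particular ψ is injective.
Since ψ is injective, we find the preimage of 20. The inverse of x ↦ x^47 on (ℤ_{59})^× is x ↦ x^21, because 47·21 = 987 = 17·58 + 1 ≡ 1 (mod 58) and x^{58} = 1 for x ≠ 0 (Fermat). So ψ⁻¹(20) = 20^21 mod 59.
Repeated squaring mod 59: 20^1 ≡ 20, 20^2 ≡ 20² = 400 ≡ 46, 20^4 ≡ 46² = 2116 ≡ 51, 20^8 ≡ 51² = 2601 ≡ 5, 20^16 ≡ 5² = 25. Since 21 = 16 + 4 + 1, 20^21 ≡ 25·51·20: 25·51 = 1275 ≡ 36, then 36·20 = 720 ≡ 12. So 20^21 ≡ 12 (mod 59).
Hence ψ⁻¹(20) = 12.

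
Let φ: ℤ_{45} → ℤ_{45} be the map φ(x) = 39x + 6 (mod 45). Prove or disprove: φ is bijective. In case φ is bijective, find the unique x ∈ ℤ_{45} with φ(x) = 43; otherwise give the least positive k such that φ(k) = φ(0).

15

We have gcd(39, 45) = 3 > 1. Taking s = 0 and t = 15: φ(0) = 6 and φ(15) = 39·15 + 6 = 591 ≡ 6 (mod 45).
So φ(0) = φ(15) while 0 ≠ 15, hence φ is not injective, hence not bijective.
Since φ is not bijective, we find the least positive k with φ(k) = φ(0): this means 39k ≡ 0 (mod 45), i.e. 45 ∣ 39k. Since gcd(39, 45) = 3, dividing through by 3 this holds exactly when 15 ∣ 13k, and as gcd(13, 15) = 1, exactly when 15 ∣ k.
The smallest positive such k is 15.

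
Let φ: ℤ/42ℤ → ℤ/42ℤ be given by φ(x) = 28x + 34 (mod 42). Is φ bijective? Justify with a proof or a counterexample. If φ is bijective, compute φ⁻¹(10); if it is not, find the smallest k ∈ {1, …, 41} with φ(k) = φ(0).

3

Recall: φ is injective if φ(a) = φ(b) implies a = b.
We have gcd(28, 42) = 14 > 1. Taking a = 0 and b = 3: φ(0) = 34 and φ(3) = 28·3 + 34 = 118 ≡ 34 (mod 42).
So φ(0) = φ(3) while 0 ≠ 3, so φ is not injective, hence not bijective.
Since φ is not bijective, we find the least positive k with φ(k) = φ(0): this means 28k ≡ 0 (mod 42), i.e. 42 ∣ 28k. Since gcd(28, 42) = 14, dividing through by 14 this holds exactly when 3 ∣ 2k, and as gcd(2, 3) = 1, exactly when 3 ∣ k.
The smallest positive such k is 3.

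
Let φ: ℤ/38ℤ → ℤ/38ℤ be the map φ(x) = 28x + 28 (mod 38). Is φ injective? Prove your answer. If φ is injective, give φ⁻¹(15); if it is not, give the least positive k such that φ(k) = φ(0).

Recall that φ is injective if φ(x_1) = φ(x_2) implies x_1 = x_2.
We have gcd(28, 38) = 2 > 1. Taking x_1 = 0 and x_2 = 19: φ(0) = 28 and φ(19) = 28·19 + 28 = 560 ≡ 28 (mod 38).
So φ(0) = φ(19) while 0 ≠ 19, so φ is not injective.
Since φ is not injective, we find the least positive k with φ(k) = φ(0): this means 28k ≡ 0 (mod 38), i.e. 38 ∣ 28k. Since gcd(28, 38) = 2, dividing through by 2 this holds exactly when 19 ∣ 14k, and as gcd(14, 19) = 1, exactly when 19 ∣ k.
The smallest positive such k is 19.

19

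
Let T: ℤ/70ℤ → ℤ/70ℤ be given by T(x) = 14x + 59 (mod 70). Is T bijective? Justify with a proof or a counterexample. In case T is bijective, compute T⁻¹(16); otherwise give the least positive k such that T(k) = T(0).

We have gcd(14, 70) = 14 > 1. Taking s = 0 and t = 5: T(0) = 59 and T(5) = 14·5 + 59 = 129 ≡ 59 (mod 70).
So T(0) = T(5) while 0 ≠ 5, so T is not injective, hence not bijective.
Since T is not bijective, we find the least positive k with T(k) = T(0): this means 14k ≡ 0 (mod 70), i.e. 70 ∣ 14k. Since gcd(14, 70) = 14, dividing through by 14 this holds exactly when 5 ∣ k.
The smallest positive such k is 5.

5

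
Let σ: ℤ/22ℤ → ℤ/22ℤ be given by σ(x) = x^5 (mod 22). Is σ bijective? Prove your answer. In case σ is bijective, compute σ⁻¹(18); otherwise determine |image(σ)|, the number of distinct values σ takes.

6

σ(1) = 1^5 = 1.
σ(3): Repeated squaring mod 22: 3^1 ≡ 3, 3^2 ≡ 3² = 9, 3^4 ≡ 9² = 81 ≡ 15. Since 5 = 4 + 1, 3^5 ≡ 15·3: 15·3 = 45 ≡ 1. So 3^5 ≡ 1 (mod 22).
So σ(1) = σ(3) = 1 while 1 ≠ 3, therefore σ is not injective, hence not bijective.
Since σ is not bijective, we determine |image(σ)|. Computing x^5 mod 22 for each x (by repeated squaring, reducing mod 22 at every step), the values σ(0), σ(1), …, σ(21) are: 0, 1, 10, 1, 12, 1, 10, 21, 10, 1, 10, 11, 12, 21, 12, 1, 12, 21, 10, 21, 12, 21.
The distinct values are {0, 1, 10, 11, 12, 21}; there are 6 of them.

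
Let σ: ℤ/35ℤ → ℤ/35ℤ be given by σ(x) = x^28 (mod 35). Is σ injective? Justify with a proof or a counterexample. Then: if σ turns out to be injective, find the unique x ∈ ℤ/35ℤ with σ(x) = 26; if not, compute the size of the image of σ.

8

σ(3): Repeated squaring mod 35: 3^1 ≡ 3, 3^2 ≡ 3² = 9, 3^4 ≡ 9² = 81 ≡ 11, 3^8 ≡ 11² = 121 ≡ 16, 3^16 ≡ 16² = 256 ≡ 11. Since 28 = 16 + 8 + 4, 3^28 ≡ 11·16·11: 11·16 = 176 ≡ 1, then 1·11 = 11. So 3^28 ≡ 11 (mod 35).
σ(4): Repeated squaring mod 35: 4^1 ≡ 4, 4^2 ≡ 4² = 16, 4^4 ≡ 16² = 256 ≡ 11, 4^8 ≡ 11² = 121 ≡ 16, 4^16 ≡ 16² = 256 ≡ 11. Since 28 = 16 + 8 + 4, 4^28 ≡ 11·16·11: 11·16 = 176 ≡ 1, then 1·11 = 11. So 4^28 ≡ 11 (mod 35).
So σ(3) = σ(4) = 11 while 3 ≠ 4, therefore σ is not injective.
Since σ is not injective, we determine |image(σ)|. Computing x^28 mod 35 for each x (by repeated squaring, reducing mod 35 at every step), the values σ(0), σ(1), …, σ(34) are: 0, 1, 16, 11, 11, 30, 1, 21, 1, 16, 25, 11, 16, 1, 21, 15, 16, 11, 11, 16, 15, 21, 1, 16, 11, 25, 16, 1, 21, 1, 30, 11, 11, 16, 1.
The distinct values are {0, 1, 11, 15, 16, 21, 25, 30}; there are 8 of them.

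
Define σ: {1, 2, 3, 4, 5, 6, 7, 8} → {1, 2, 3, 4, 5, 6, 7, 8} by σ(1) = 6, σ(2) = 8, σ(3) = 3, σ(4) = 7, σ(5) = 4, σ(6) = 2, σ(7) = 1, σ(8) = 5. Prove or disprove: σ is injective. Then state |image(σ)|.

The values σ(1), …, σ(8) are 6, 8, 3, 7, 4, 2, 1, 5 — all distinct.
So σ(x_1) = σ(x_2) only when x_1 = x_2, and σ is injective.
The image of σ is {1, 2, 3, 4, 5, 6, 7, 8}, which has 8 elements.

8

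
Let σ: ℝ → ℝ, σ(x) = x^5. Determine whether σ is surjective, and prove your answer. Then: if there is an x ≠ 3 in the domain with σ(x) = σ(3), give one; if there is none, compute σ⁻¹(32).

2

For any y ∈ ℝ, x = y^{1/5} ∈ ℝ gives σ(x) = y, so σ is surjective.
Since x ↦ x^5 is strictly increasing on ℝ, it is injective there, so no x ≠ 3 in the domain has σ(x) = σ(3). We therefore compute σ⁻¹(32) = 32^{1/5} = 2 (indeed 2^5 = 32).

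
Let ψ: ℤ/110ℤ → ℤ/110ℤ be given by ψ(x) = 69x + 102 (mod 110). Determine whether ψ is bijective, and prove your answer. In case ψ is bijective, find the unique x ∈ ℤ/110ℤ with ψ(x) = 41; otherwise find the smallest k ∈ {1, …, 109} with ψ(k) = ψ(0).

31

By definition, injectivity means: for all a, b in the domain, ψ(a) = ψ(b) implies a = b.
Suppose ψ(a) = ψ(b) in ℤ/110ℤ. Then 69a + 102 ≡ 69b + 102 (mod 110), therefore 69(a − b) ≡ 0 (mod 110).
Since gcd(69, 110) = 1, 69 is invertible modulo 110, hence a − b ≡ 0 (mod 110), i.e. a = b.
We now compute 69⁻¹ mod 110 explicitly. Euclid's algorithm: 110 = 1·69 + 41, 69 = 1·41 + 28, 41 = 1·28 + 13, 28 = 2·13 + 2, 13 = 6·2 + 1; back-substituting gives 1 = 59·69 − 37·110, so 69⁻¹ ≡ 59 (mod 110).
For any y ∈ ℤ/110ℤ, x = 59(y − 102) mod 110 satisfies ψ(x) = 69·59(y − 102) + 102 ≡ y (since 69·59 ≡ 1 mod 110). So every y has a preimage.
So ψ is bijective.
Since ψ is bijective, we compute ψ⁻¹(41): solve 69x + 102 ≡ 41 (mod 110), i.e. 69x ≡ 49 (mod 110).
Multiplying by 69⁻¹ = 59 gives x ≡ 59·49 = 2891 = 26·110 + 31 ≡ 31 (mod 110).
Check: ψ(31) = 69·31 + 102 = 2241 = 20·110 + 41 ≡ 41 (mod 110).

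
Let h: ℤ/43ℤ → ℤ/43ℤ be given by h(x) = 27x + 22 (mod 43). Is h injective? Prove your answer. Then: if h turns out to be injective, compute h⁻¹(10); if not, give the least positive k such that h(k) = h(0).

If h(s) = h(t), then 27s ≡ 27t (mod 43). Because gcd(27, 43) = 1, we may cancel 27 to get s ≡ t (mod 43).
Thus h is injective.
We now compute 27⁻¹ mod 43 explicitly. Euclid's algorithm: 43 = 1·27 + 16, 27 = 1·16 + 11, 16 = 1·11 + 5, 11 = 2·5 + 1; back-substituting gives 1 = 8·27 − 5·43, so 27⁻¹ ≡ 8 (mod 43).
Since h is injective, we find h⁻¹(10): we need 27x ≡ 10 − 22 ≡ 31 (mod 43). Using 27⁻¹ = 8: x ≡ 8·31 = 248 = 5·43 + 33, so x = 33.
Check: h(33) = 27·33 + 22 = 913 = 21·43 + 10 ≡ 10 (mod 43).

33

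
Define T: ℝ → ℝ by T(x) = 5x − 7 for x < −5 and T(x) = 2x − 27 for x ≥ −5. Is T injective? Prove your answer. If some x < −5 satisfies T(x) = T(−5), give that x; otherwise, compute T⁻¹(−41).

Both pieces are strictly increasing (slopes 5 and 2), so each is injective on its own interval.
The left piece maps (−∞, −5) onto (−∞, −32); the right piece maps [−5, ∞) onto [−37, ∞).
These images overlap. In particular T(−5) = −37 (right piece), and solving 5x − 7 = −37 on the left piece gives x = −6 < −5.
So T(−6) = T(−5) with −6 ≠ −5, and T is not injective. This x = −6 is the requested value below −5.

-6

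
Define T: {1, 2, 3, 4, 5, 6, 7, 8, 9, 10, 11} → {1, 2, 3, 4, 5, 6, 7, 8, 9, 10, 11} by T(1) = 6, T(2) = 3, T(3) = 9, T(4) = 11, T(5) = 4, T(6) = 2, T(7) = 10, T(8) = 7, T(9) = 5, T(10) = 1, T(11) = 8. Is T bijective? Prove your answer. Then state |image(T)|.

11

The values 6, 3, 9, 11, 4, 2, 10, 7, 5, 1, 8 are a permutation of {1, 2, 3, 4, 5, 6, 7, 8, 9, 10, 11}: each element appears exactly once.
So T is injective and surjective, hence bijective.
The image of T is {1, 2, 3, 4, 5, 6, 7, 8, 9, 10, 11}, which has 11 elements.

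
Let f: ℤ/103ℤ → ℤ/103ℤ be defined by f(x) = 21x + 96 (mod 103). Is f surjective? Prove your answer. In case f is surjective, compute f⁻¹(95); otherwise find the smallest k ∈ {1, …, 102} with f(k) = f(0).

49

Recall: f is surjective if every y in the codomain equals f(x) for some x in the domain.
Since gcd(21, 103) = 1, 21 is invertible modulo 103. Euclid's algorithm: 103 = 4·21 + 19, 21 = 1·19 + 2, 19 = 9·2 + 1; back-substituting gives 1 = 54·21 − 11·103, so 21⁻¹ ≡ 54 (mod 103).
For any y ∈ ℤ/103ℤ, x = 54(y − 96) mod 103 satisfies f(x) = 21·54(y − 96) + 96 ≡ y (since 21·54 ≡ 1 mod 103). So every y has a preimage.
Thus f is surjective.
Since f is surjective, we compute f⁻¹(95): solve 21x + 96 ≡ 95 (mod 103), i.e. 21x ≡ 102 (mod 103).
Multiplying by 21⁻¹ = 54 gives x ≡ 54·102 = 5508 = 53·103 + 49 ≡ 49 (mod 103).
Check: f(49) = 21·49 + 96 = 1125 = 10·103 + 95 ≡ 95 (mod 103).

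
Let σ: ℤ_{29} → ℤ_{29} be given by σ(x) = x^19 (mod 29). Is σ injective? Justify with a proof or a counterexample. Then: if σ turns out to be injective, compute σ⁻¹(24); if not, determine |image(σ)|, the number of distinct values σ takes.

20

Since 29 is prime, the nonzero elements of ℤ_{29} form a cyclic group of order 28.
As gcd(19, 28) = 1, raising to the 19th power is a bijection on this group: if a^19 ≡ b^19 then (ab^{−1})^19 = 1, and the only element of order dividing gcd(19, 28) = 1 is 1, so a = b.
With σ(0) = 0 this makes σ injective on all of ℤ_{29}, hence bijective (finite equal-size domain and codomain). In particular σ is injective.
Since σ is injective, we find the preimage of 24. The inverse of x ↦ x^19 on (ℤ_{29})^× is x ↦ x^3, because 19·3 = 57 = 2·28 + 1 ≡ 1 (mod 28) and x^{28} = 1 for x ≠ 0 (Fermat). So σ⁻¹(24) = 24^3 mod 29.
Repeated squaring mod 29: 24^1 ≡ 24, 24^2 ≡ 24² = 576 ≡ 25. Since 3 = 2 + 1, 24^3 ≡ 25·24: 25·24 = 600 ≡ 20. So 24^3 ≡ 20 (mod 29).
Hence σ⁻¹(24) = 20.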